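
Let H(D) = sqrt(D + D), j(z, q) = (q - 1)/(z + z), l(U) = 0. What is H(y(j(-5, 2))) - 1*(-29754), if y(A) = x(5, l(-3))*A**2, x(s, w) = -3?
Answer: 29754 + I*sqrt(6)/10 ≈ 29754.0 + 0.24495*I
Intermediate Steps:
j(z, q) = (-1 + q)/(2*z) (j(z, q) = (-1 + q)/((2*z)) = (-1 + q)*(1/(2*z)) = (-1 + q)/(2*z))
y(A) = -3*A**2
H(D) = sqrt(2)*sqrt(D) (H(D) = sqrt(2*D) = sqrt(2)*sqrt(D))
H(y(j(-5, 2))) - 1*(-29754) = sqrt(2)*sqrt(-3*(-1 + 2)**2/100) - 1*(-29754) = sqrt(2)*sqrt(-3*((1/2)*(-1/5)*1)**2) + 29754 = sqrt(2)*sqrt(-3*(-1/10)**2) + 29754 = sqrt(2)*sqrt(-3*1/100) + 29754 = sqrt(2)*sqrt(-3/100) + 29754 = sqrt(2)*(I*sqrt(3)/10) + 29754 = I*sqrt(6)/10 + 29754 = 29754 + I*sqrt(6)/10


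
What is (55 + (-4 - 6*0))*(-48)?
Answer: -2448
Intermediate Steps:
(55 + (-4 - 6*0))*(-48) = (55 + (-4 + 0))*(-48) = (55 - 4)*(-48) = 51*(-48) = -2448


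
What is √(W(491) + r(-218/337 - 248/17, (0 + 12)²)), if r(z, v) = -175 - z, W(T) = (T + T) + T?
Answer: 2*√10775567249/5729 ≈ 36.239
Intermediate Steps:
W(T) = 3*T (W(T) = 2*T + T = 3*T)
√(W(491) + r(-218/337 - 248/17, (0 + 12)²)) = √(3*491 + (-175 - (-218/337 - 248/17))) = √(1473 + (-175 - (-218*1/337 - 248*1/17))) = √(1473 + (-175 - (-218/337 - 248/17))) = √(1473 + (-175 - 1*(-87282/5729))) = √(1473 + (-175 + 87282/5729)) = √(1473 - 915293/5729) = √(7523524/5729) = 2*√10775567249/5729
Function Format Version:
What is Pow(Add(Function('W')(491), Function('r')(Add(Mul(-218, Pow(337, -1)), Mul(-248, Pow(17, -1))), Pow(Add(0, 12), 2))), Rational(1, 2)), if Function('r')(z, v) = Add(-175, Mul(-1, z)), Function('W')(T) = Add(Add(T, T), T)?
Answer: Mul(Rational(2, 5729), Pow(10775567249, Rational(1, 2))) ≈ 36.239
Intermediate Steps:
Function('W')(T) = Mul(3, T) (Function('W')(T) = Add(Mul(2, T), T) = Mul(3, T))
Pow(Add(Function('W')(491), Function('r')(Add(Mul(-218, Pow(337, -1)), Mul(-248, Pow(17, -1))), Pow(Add(0, 12), 2))), Rational(1, 2)) = Pow(Add(Mul(3, 491), Add(-175, Mul(-1, Add(Mul(-218, Pow(337, -1)), Mul(-248, Pow(17, -1)))))), Rational(1, 2)) = Pow(Add(1473, Add(-175, Mul(-1, Add(Mul(-218, Rational(1, 337)), Mul(-248, Rational(1, 17)))))), Rational(1, 2)) = Pow(Add(1473, Add(-175, Mul(-1, Add(Rational(-218, 337), Rational(-248, 17))))), Rational(1, 2)) = Pow(Add(1473, Add(-175, Mul(-1, Rational(-87282, 5729)))), Rational(1, 2)) = Pow(Add(1473, Add(-175, Rational(87282, 5729))), Rational(1, 2)) = Pow(Add(1473, Rational(-915293, 5729)), Rational(1, 2)) = Pow(Rational(7523524, 5729), Rational(1, 2)) = Mul(Rational(2, 5729), Pow(10775567249, Rational(1, 2)))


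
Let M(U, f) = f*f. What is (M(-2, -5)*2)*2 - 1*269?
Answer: -169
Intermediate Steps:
M(U, f) = f²
(M(-2, -5)*2)*2 - 1*269 = ((-5)²*2)*2 - 1*269 = (25*2)*2 - 269 = 50*2 - 269 = 100 - 269 = -169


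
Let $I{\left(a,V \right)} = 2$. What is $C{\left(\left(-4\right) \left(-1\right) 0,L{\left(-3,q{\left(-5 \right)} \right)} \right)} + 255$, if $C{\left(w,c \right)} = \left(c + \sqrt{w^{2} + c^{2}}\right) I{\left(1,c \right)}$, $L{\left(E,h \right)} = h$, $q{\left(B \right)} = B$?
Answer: $255$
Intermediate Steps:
$C{\left(w,c \right)} = 2 c + 2 \sqrt{c^{2} + w^{2}}$ ($C{\left(w,c \right)} = \left(c + \sqrt{w^{2} + c^{2}}\right) 2 = \left(c + \sqrt{c^{2} + w^{2}}\right) 2 = 2 c + 2 \sqrt{c^{2} + w^{2}}$)
$C{\left(\left(-4\right) \left(-1\right) 0,L{\left(-3,q{\left(-5 \right)} \right)} \right)} + 255 = \left(2 \left(-5\right) + 2 \sqrt{\left(-5\right)^{2} + \left(\left(-4\right) \left(-1\right) 0\right)^{2}}\right) + 255 = \left(-10 + 2 \sqrt{25 + \left(4 \cdot 0\right)^{2}}\right) + 255 = \left(-10 + 2 \sqrt{25 + 0^{2}}\right) + 255 = \left(-10 + 2 \sqrt{25 + 0}\right) + 255 = \left(-10 + 2 \sqrt{25}\right) + 255 = \left(-10 + 2 \cdot 5\right) + 255 = \left(-10 + 10\right) + 255 = 0 + 255 = 255$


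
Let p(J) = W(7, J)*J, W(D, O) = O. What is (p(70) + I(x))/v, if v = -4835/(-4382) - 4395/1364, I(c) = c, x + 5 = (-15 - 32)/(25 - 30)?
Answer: -73284585528/31659875 ≈ -2314.7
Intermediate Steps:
x = 22/5 (x = -5 + (-15 - 32)/(25 - 30) = -5 - 47/(-5) = -5 - 47*(-⅕) = -5 + 47/5 = 22/5 ≈ 4.4000)
p(J) = J² (p(J) = J*J = J²)
v = -6331975/2988524 (v = -4835*(-1/4382) - 4395*1/1364 = 4835/4382 - 4395/1364 = -6331975/2988524 ≈ -2.1188)
(p(70) + I(x))/v = (70² + 22/5)/(-6331975/2988524) = (4900 + 22/5)*(-2988524/6331975) = (24522/5)*(-2988524/6331975) = -73284585528/31659875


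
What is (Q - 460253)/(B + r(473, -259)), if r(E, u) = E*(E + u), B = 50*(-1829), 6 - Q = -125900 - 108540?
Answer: -225807/9772 ≈ -23.108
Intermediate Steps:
Q = 234446 (Q = 6 - (-125900 - 108540) = 6 - 1*(-234440) = 6 + 234440 = 234446)
B = -91450
(Q - 460253)/(B + r(473, -259)) = (234446 - 460253)/(-91450 + 473*(473 - 259)) = -225807/(-91450 + 473*214) = -225807/(-91450 + 101222) = -225807/9772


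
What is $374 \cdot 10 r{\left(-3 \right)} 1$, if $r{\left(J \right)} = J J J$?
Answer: $-100980$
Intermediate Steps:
$r{\left(J \right)} = J^{3}$ ($r{\left(J \right)} = J^{2} J = J^{3}$)
$374 \cdot 10 r{\left(-3 \right)} 1 = 374 \cdot 10 \left(-3\right)^{3} \cdot 1 = 374 \cdot 10 \left(-27\right) 1 = 374 \left(\left(-270\right) 1\right) = 374 \left(-270\right) = -100980$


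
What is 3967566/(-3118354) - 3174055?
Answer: -4948915536518/1559177 ≈ -3.1741e+6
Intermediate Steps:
3967566/(-3118354) - 3174055 = 3967566*(-1/3118354) - 3174055 = -1983783/1559177 - 3174055 = -4948915536518/1559177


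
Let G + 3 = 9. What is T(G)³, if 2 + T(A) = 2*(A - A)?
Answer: -8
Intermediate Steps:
G = 6 (G = -3 + 9 = 6)
T(A) = -2 (T(A) = -2 + 2*(A - A) = -2 + 2*0 = -2 + 0 = -2)
T(G)³ = (-2)³ = -8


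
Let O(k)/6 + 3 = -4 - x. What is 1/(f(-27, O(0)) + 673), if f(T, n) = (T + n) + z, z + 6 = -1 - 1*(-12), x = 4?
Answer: 1/585 ≈ 0.0017094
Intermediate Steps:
O(k) = -66 (O(k) = -18 + 6*(-4 - 1*4) = -18 + 6*(-4 - 4) = -18 + 6*(-8) = -18 - 48 = -66)
z = 5 (z = -6 + (-1 - 1*(-12)) = -6 + (-1 + 12) = -6 + 11 = 5)
f(T, n) = 5 + T + n (f(T, n) = (T + n) + 5 = 5 + T + n)
1/(f(-27, O(0)) + 673) = 1/((5 - 27 - 66) + 673) = 1/(-88 + 673) = 1/585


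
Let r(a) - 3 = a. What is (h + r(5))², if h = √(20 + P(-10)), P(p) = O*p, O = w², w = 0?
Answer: 84 + 32*√5 ≈ 155.55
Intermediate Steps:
O = 0 (O = 0² = 0)
P(p) = 0 (P(p) = 0*p = 0)
r(a) = 3 + a
h = 2*√5 (h = √(20 + 0) = √20 = 2*√5 ≈ 4.4721)
(h + r(5))² = (2*√5 + (3 + 5))² = (2*√5 + 8)² = (8 + 2*√5)²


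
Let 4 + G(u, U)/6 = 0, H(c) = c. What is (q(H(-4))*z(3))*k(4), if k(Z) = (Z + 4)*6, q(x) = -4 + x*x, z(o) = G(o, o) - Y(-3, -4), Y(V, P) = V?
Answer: -12096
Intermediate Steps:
G(u, U) = -24 (G(u, U) = -24 + 6*0 = -24 + 0 = -24)
z(o) = -21 (z(o) = -24 - 1*(-3) = -24 + 3 = -21)
q(x) = -4 + x²
k(Z) = 24 + 6*Z (k(Z) = (4 + Z)*6 = 24 + 6*Z)
(q(H(-4))*z(3))*k(4) = ((-4 + (-4)²)*(-21))*(24 + 6*4) = ((-4 + 16)*(-21))*(24 + 24) = (12*(-21))*48 = -252*48 = -12096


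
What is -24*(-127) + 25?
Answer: 3073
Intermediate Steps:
-24*(-127) + 25 = 3048 + 25 = 3073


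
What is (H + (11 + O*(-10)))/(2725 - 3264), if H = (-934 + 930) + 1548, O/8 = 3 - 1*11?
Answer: -2195/539 ≈ -4.0724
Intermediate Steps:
O = -64 (O = 8*(3 - 1*11) = 8*(3 - 11) = 8*(-8) = -64)
H = 1544 (H = -4 + 1548 = 1544)
(H + (11 + O*(-10)))/(2725 - 3264) = (1544 + (11 - 64*(-10)))/(2725 - 3264) = (1544 + (11 + 640))/(-539) = (1544 + 651)*(-1/539) = 2195*(-1/539) = -2195/539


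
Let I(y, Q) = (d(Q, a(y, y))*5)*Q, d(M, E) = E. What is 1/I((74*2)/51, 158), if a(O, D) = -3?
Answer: -1/2370 ≈ -0.00042194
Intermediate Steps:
I(y, Q) = -15*Q (I(y, Q) = (-3*5)*Q = -15*Q)
1/I((74*2)/51, 158) = 1/(-15*158) = 1/(-2370) = -1/2370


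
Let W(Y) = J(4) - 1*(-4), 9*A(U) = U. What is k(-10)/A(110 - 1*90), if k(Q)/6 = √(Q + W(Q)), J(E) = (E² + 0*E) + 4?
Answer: 27*√14/10 ≈ 10.102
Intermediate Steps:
J(E) = 4 + E² (J(E) = (E² + 0) + 4 = E² + 4 = 4 + E²)
A(U) = U/9
W(Y) = 24 (W(Y) = (4 + 4²) - 1*(-4) = (4 + 16) + 4 = 20 + 4 = 24)
k(Q) = 6*√(24 + Q) (k(Q) = 6*√(Q + 24) = 6*√(24 + Q))
k(-10)/A(110 - 1*90) = (6*√(24 - 10))/(((110 - 1*90)/9)) = (6*√14)/(((110 - 90)/9)) = (6*√14)/(((⅑)*20)) = (6*√14)/(20/9) = (6*√14)*(9/20) = 27*√14/10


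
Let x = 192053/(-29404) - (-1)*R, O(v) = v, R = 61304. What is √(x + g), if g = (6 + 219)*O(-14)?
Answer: √12568505766213/14702 ≈ 241.14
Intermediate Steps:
g = -3150 (g = (6 + 219)*(-14) = 225*(-14) = -3150)
x = 1802390763/29404 (x = 192053/(-29404) - (-1)*61304 = 192053*(-1/29404) - 1*(-61304) = -192053/29404 + 61304 = 1802390763/29404 ≈ 61297.)
√(x + g) = √(1802390763/29404 - 3150) = √(1709768163/29404) = √12568505766213/14702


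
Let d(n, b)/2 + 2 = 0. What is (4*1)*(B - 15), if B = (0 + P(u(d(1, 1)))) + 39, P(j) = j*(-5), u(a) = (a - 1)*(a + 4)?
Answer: 96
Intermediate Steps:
d(n, b) = -4 (d(n, b) = -4 + 2*0 = -4 + 0 = -4)
u(a) = (-1 + a)*(4 + a)
P(j) = -5*j
B = 39 (B = (0 - 5*(-4 + (-4)² + 3*(-4))) + 39 = (0 - 5*(-4 + 16 - 12)) + 39 = (0 - 5*0) + 39 = (0 + 0) + 39 = 0 + 39 = 39)
(4*1)*(B - 15) = (4*1)*(39 - 15) = 4*24 = 96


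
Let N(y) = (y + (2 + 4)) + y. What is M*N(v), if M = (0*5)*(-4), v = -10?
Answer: 0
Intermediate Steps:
N(y) = 6 + 2*y (N(y) = (y + 6) + y = (6 + y) + y = 6 + 2*y)
M = 0 (M = 0*(-4) = 0)
M*N(v) = 0*(6 + 2*(-10)) = 0*(6 - 20) = 0*(-14) = 0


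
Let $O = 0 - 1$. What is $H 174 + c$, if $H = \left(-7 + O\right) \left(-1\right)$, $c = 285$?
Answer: $1677$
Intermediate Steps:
$O = -1$
$H = 8$ ($H = \left(-7 - 1\right) \left(-1\right) = \left(-8\right) \left(-1\right) = 8$)
$H 174 + c = 8 \cdot 174 + 285 = 1392 + 285 = 1677$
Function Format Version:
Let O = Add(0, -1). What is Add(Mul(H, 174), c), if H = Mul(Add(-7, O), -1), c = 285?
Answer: 1677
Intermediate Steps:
O = -1
H = 8 (H = Mul(Add(-7, -1), -1) = Mul(-8, -1) = 8)
Add(Mul(H, 174), c) = Add(Mul(8, 174), 285) = Add(1392, 285) = 1677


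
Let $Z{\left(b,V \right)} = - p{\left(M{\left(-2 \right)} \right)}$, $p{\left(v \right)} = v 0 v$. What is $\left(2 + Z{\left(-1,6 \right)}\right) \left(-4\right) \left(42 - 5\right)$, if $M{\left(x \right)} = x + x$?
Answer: $-296$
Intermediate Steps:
$M{\left(x \right)} = 2 x$
$p{\left(v \right)} = 0$ ($p{\left(v \right)} = 0 v = 0$)
$Z{\left(b,V \right)} = 0$ ($Z{\left(b,V \right)} = \left(-1\right) 0 = 0$)
$\left(2 + Z{\left(-1,6 \right)}\right) \left(-4\right) \left(42 - 5\right) = \left(2 + 0\right) \left(-4\right) \left(42 - 5\right) = 2 \left(-4\right) 37 = \left(-8\right) 37 = -296$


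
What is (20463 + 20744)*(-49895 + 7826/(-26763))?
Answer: -55025673127177/26763 ≈ -2.0560e+9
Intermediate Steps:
(20463 + 20744)*(-49895 + 7826/(-26763)) = 41207*(-49895 + 7826*(-1/26763)) = 41207*(-49895 - 7826/26763) = 41207*(-1335347711/26763) = -55025673127177/26763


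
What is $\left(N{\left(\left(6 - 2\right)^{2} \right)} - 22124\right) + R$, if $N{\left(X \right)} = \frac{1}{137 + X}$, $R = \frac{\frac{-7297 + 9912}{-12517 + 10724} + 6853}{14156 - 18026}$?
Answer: $- \frac{1304993816564}{58980735} \approx -22126.0$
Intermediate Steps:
$R = - \frac{2047469}{1156485}$ ($R = \frac{\frac{2615}{-1793} + 6853}{-3870} = \left(2615 \left(- \frac{1}{1793}\right) + 6853\right) \left(- \frac{1}{3870}\right) = \left(- \frac{2615}{1793} + 6853\right) \left(- \frac{1}{3870}\right) = \frac{12284814}{1793} \left(- \frac{1}{3870}\right) = - \frac{2047469}{1156485} \approx -1.7704$)
$\left(N{\left(\left(6 - 2\right)^{2} \right)} - 22124\right) + R = \left(\frac{1}{137 + \left(6 - 2\right)^{2}} - 22124\right) - \frac{2047469}{1156485} = \left(\frac{1}{137 + 4^{2}} - 22124\right) - \frac{2047469}{1156485} = \left(\frac{1}{137 + 16} - 22124\right) - \frac{2047469}{1156485} = \left(\frac{1}{153} - 22124\right) - \frac{2047469}{1156485} = - \frac{3384971}{153} - \frac{2047469}{1156485} = - \frac{1304993816564}{58980735}$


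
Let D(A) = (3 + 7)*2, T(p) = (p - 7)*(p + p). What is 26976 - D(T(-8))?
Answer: 26956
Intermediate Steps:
T(p) = 2*p*(-7 + p) (T(p) = (-7 + p)*(2*p) = 2*p*(-7 + p))
D(A) = 20 (D(A) = 10*2 = 20)
26976 - D(T(-8)) = 26976 - 1*20 = 26976 - 20 = 26956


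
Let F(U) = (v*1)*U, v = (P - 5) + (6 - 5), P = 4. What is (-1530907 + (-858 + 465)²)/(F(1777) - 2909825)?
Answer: 1376458/2909825 ≈ 0.47304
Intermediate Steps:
v = 0 (v = (4 - 5) + (6 - 5) = -1 + 1 = 0)
F(U) = 0 (F(U) = (0*1)*U = 0*U = 0)
(-1530907 + (-858 + 465)²)/(F(1777) - 2909825) = (-1530907 + (-858 + 465)²)/(0 - 2909825) = (-1530907 + (-393)²)/(-2909825) = (-1530907 + 154449)*(-1/2909825) = -1376458*(-1/2909825) = 1376458/2909825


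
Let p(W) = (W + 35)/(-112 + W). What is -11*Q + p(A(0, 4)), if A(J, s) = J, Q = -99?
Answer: 17419/16 ≈ 1088.7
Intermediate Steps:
p(W) = (35 + W)/(-112 + W)
-11*Q + p(A(0, 4)) = -11*(-99) + (35 + 0)/(-112 + 0) = 1089 + 35/(-112) = 1089 - 1/112*35 = 1089 - 5/16 = 17419/16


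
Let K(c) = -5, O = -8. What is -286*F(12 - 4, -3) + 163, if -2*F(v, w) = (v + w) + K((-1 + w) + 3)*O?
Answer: 6598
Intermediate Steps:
F(v, w) = -20 - v/2 - w/2 (F(v, w) = -((v + w) - 5*(-8))/2 = -((v + w) + 40)/2 = -(40 + v + w)/2 = -20 - v/2 - w/2)
-286*F(12 - 4, -3) + 163 = -286*(-20 - (12 - 4)/2 - ½*(-3)) + 163 = -286*(-20 - ½*8 + 3/2) + 163 = -286*(-20 - 4 + 3/2) + 163 = -286*(-45/2) + 163 = 6435 + 163 = 6598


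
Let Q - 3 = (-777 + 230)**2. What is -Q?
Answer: -299212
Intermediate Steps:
Q = 299212 (Q = 3 + (-777 + 230)**2 = 3 + (-547)**2 = 3 + 299209 = 299212)
-Q = -1*299212 = -299212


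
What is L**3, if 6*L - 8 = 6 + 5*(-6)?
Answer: -512/27 ≈ -18.963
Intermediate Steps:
L = -8/3 (L = 4/3 + (6 + 5*(-6))/6 = 4/3 + (6 - 30)/6 = 4/3 + (1/6)*(-24) = 4/3 - 4 = -8/3 ≈ -2.6667)
L**3 = (-8/3)**3 = -512/27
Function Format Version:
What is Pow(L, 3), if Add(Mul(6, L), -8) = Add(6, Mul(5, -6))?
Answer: Rational(-512, 27) ≈ -18.963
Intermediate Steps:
L = Rational(-8, 3) (L = Add(Rational(4, 3), Mul(Rational(1, 6), Add(6, Mul(5, -6)))) = Add(Rational(4, 3), Mul(Rational(1, 6), Add(6, -30))) = Add(Rational(4, 3), Mul(Rational(1, 6), -24)) = Add(Rational(4, 3), -4) = Rational(-8, 3) ≈ -2.6667)
Pow(L, 3) = Pow(Rational(-8, 3), 3) = Rational(-512, 27)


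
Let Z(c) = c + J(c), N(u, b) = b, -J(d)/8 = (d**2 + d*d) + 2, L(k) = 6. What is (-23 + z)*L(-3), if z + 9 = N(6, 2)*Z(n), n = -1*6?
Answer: -7368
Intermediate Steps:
n = -6
J(d) = -16 - 16*d**2 (J(d) = -8*((d**2 + d*d) + 2) = -8*((d**2 + d**2) + 2) = -8*(2*d**2 + 2) = -8*(2 + 2*d**2) = -16 - 16*d**2)
Z(c) = -16 + c - 16*c**2 (Z(c) = c + (-16 - 16*c**2) = -16 + c - 16*c**2)
z = -1205 (z = -9 + 2*(-16 - 6 - 16*(-6)**2) = -9 + 2*(-16 - 6 - 16*36) = -9 + 2*(-16 - 6 - 576) = -9 + 2*(-598) = -9 - 1196 = -1205)
(-23 + z)*L(-3) = (-23 - 1205)*6 = -1228*6 = -7368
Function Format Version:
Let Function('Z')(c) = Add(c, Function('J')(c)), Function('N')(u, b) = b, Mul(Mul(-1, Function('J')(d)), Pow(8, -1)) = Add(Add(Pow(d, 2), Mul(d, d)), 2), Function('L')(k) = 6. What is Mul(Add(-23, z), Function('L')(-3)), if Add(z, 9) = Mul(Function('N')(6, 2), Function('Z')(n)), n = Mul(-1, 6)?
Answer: -7368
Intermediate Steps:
n = -6
Function('J')(d) = Add(-16, Mul(-16, Pow(d, 2))) (Function('J')(d) = Mul(-8, Add(Add(Pow(d, 2), Mul(d, d)), 2)) = Mul(-8, Add(Add(Pow(d, 2), Pow(d, 2)), 2)) = Mul(-8, Add(Mul(2, Pow(d, 2)), 2)) = Mul(-8, Add(2, Mul(2, Pow(d, 2)))) = Add(-16, Mul(-16, Pow(d, 2))))
Function('Z')(c) = Add(-16, c, Mul(-16, Pow(c, 2))) (Function('Z')(c) = Add(c, Add(-16, Mul(-16, Pow(c, 2)))) = Add(-16, c, Mul(-16, Pow(c, 2))))
z = -1205 (z = Add(-9, Mul(2, Add(-16, -6, Mul(-16, Pow(-6, 2))))) = Add(-9, Mul(2, Add(-16, -6, Mul(-16, 36)))) = Add(-9, Mul(2, Add(-16, -6, -576))) = Add(-9, Mul(2, -598)) = Add(-9, -1196) = -1205)
Mul(Add(-23, z), Function('L')(-3)) = Mul(Add(-23, -1205), 6) = Mul(-1228, 6) = -7368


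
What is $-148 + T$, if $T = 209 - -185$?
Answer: $246$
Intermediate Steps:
$T = 394$ ($T = 209 + 185 = 394$)
$-148 + T = -148 + 394 = 246$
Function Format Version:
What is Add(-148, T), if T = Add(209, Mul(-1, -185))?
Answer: 246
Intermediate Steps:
T = 394 (T = Add(209, 185) = 394)
Add(-148, T) = Add(-148, 394) = 246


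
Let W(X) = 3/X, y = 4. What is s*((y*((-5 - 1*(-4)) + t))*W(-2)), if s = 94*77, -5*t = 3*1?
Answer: 347424/5 ≈ 69485.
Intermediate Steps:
t = -⅗ (t = -3/5 = -⅕*3 = -⅗ ≈ -0.60000)
s = 7238
s*((y*((-5 - 1*(-4)) + t))*W(-2)) = 7238*((4*((-5 - 1*(-4)) - ⅗))*(3/(-2))) = 7238*((4*((-5 + 4) - ⅗))*(3*(-½))) = 7238*((4*(-1 - ⅗))*(-3/2)) = 7238*((4*(-8/5))*(-3/2)) = 7238*(-32/5*(-3/2)) = 7238*(48/5) = 347424/5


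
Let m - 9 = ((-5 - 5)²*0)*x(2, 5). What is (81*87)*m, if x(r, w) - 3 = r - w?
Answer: 63423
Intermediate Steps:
x(r, w) = 3 + r - w (x(r, w) = 3 + (r - w) = 3 + r - w)
m = 9 (m = 9 + ((-5 - 5)²*0)*(3 + 2 - 1*5) = 9 + ((-10)²*0)*(3 + 2 - 5) = 9 + (100*0)*0 = 9 + 0*0 = 9 + 0 = 9)
(81*87)*m = (81*87)*9 = 7047*9 = 63423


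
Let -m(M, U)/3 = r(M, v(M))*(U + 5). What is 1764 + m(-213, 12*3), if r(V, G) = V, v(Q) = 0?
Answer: 27963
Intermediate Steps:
m(M, U) = -3*M*(5 + U) (m(M, U) = -3*M*(U + 5) = -3*M*(5 + U))
1764 + m(-213, 12*3) = 1764 - 3*(-213)*(5 + 12*3) = 1764 - 3*(-213)*(5 + 36) = 1764 - 3*(-213)*41 = 1764 + 26199 = 27963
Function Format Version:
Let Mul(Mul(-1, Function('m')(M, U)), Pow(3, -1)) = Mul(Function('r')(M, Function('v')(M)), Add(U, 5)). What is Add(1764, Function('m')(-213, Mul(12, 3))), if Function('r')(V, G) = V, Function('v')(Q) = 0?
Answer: 27963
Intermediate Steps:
Function('m')(M, U) = Mul(-3, M, Add(5, U)) (Function('m')(M, U) = Mul(-3, Mul(M, Add(U, 5))) = Mul(-3, Mul(M, Add(5, U))) = Mul(-3, M, Add(5, U)))
Add(1764, Function('m')(-213, Mul(12, 3))) = Add(1764, Mul(-3, -213, Add(5, Mul(12, 3)))) = Add(1764, Mul(-3, -213, Add(5, 36))) = Add(1764, Mul(-3, -213, 41)) = Add(1764, 26199) = 27963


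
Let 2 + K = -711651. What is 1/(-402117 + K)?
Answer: -1/1113770 ≈ -8.9785e-7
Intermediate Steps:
K = -711653 (K = -2 - 711651 = -711653)
1/(-402117 + K) = 1/(-402117 - 711653) = 1/(-1113770) = -1/1113770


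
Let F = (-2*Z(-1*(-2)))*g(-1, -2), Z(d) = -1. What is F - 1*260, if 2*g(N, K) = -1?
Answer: -261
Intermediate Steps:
g(N, K) = -½ (g(N, K) = (½)*(-1) = -½)
F = -1 (F = -2*(-1)*(-½) = 2*(-½) = -1)
F - 1*260 = -1 - 1*260 = -1 - 260 = -261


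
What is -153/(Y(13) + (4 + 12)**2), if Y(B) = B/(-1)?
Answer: -17/27 ≈ -0.62963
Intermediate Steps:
Y(B) = -B (Y(B) = B*(-1) = -B)
-153/(Y(13) + (4 + 12)**2) = -153/(-1*13 + (4 + 12)**2) = -153/(-13 + 16**2) = -153/(-13 + 256) = -153/243 = (1/243)*(-153) = -17/27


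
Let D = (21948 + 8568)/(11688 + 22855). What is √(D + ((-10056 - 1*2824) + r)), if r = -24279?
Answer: I*√44337765095803/34543 ≈ 192.76*I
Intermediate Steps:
D = 30516/34543 ≈ 0.88342
√(D + ((-10056 - 1*2824) + r)) = √(30516/34543 + ((-10056 - 1*2824) - 24279)) = √(30516/34543 + ((-10056 - 2824) - 24279)) = √(30516/34543 + (-12880 - 24279)) = √(30516/34543 - 37159) = √(-1283552821/34543) = I*√44337765095803/34543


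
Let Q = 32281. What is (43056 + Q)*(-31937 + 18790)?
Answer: -990455539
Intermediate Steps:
(43056 + Q)*(-31937 + 18790) = (43056 + 32281)*(-31937 + 18790) = 75337*(-13147) = -990455539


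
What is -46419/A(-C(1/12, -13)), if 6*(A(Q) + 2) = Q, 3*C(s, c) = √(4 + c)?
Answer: 3342168/145 - 278514*I/145 ≈ 23049.0 - 1920.8*I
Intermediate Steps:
C(s, c) = √(4 + c)/3
A(Q) = -2 + Q/6
-46419/A(-C(1/12, -13)) = -46419/(-2 + (-√(4 - 13)/3)/6) = -46419/(-2 + (-√(-9)/3)/6) = -46419/(-2 + (-3*I/3)/6) = -46419/(-2 + (-I)/6) = -46419*36*(-2 + I/6)/145 = -1671084*(-2 + I/6)/145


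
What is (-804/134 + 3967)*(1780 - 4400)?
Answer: -10377820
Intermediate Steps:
(-804/134 + 3967)*(1780 - 4400) = (-804*1/134 + 3967)*(-2620) = (-6 + 3967)*(-2620) = 3961*(-2620) = -10377820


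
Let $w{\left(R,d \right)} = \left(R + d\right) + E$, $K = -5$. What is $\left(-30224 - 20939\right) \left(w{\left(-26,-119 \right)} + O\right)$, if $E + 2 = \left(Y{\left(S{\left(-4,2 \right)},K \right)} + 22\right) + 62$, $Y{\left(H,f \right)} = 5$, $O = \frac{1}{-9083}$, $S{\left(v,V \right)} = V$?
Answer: $\frac{26953435845}{9083} \approx 2.9675 \cdot 10^{6}$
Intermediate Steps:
$O = - \frac{1}{9083} \approx -0.0001101$
$E = 87$ ($E = -2 + \left(\left(5 + 22\right) + 62\right) = -2 + \left(27 + 62\right) = -2 + 89 = 87$)
$w{\left(R,d \right)} = 87 + R + d$ ($w{\left(R,d \right)} = \left(R + d\right) + 87 = 87 + R + d$)
$\left(-30224 - 20939\right) \left(w{\left(-26,-119 \right)} + O\right) = \left(-30224 - 20939\right) \left(\left(87 - 26 - 119\right) - \frac{1}{9083}\right) = - 51163 \left(-58 - \frac{1}{9083}\right) = \left(-51163\right) \left(- \frac{526815}{9083}\right) = \frac{26953435845}{9083}$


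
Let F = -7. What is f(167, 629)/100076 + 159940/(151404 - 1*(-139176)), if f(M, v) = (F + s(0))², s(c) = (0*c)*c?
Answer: 801019693/1454004204 ≈ 0.55091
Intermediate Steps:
s(c) = 0 (s(c) = 0*c = 0)
f(M, v) = 49 (f(M, v) = (-7 + 0)² = (-7)² = 49)
f(167, 629)/100076 + 159940/(151404 - 1*(-139176)) = 49/100076 + 159940/(151404 - 1*(-139176)) = 49*(1/100076) + 159940/(151404 + 139176) = 49/100076 + 159940/290580 = 49/100076 + 159940*(1/290580) = 49/100076 + 7997/14529 = 801019693/1454004204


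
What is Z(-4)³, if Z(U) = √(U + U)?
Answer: -16*I*√2 ≈ -22.627*I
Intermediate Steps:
Z(U) = √2*√U (Z(U) = √(2*U) = √2*√U)
Z(-4)³ = (√2*√(-4))³ = (√2*(2*I))³ = (2*I*√2)³ = -16*I*√2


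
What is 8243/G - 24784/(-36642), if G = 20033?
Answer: 399268939/367024593 ≈ 1.0879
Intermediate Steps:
8243/G - 24784/(-36642) = 8243/20033 - 24784/(-36642) = 8243*(1/20033) - 24784*(-1/36642) = 8243/20033 + 12392/18321 = 399268939/367024593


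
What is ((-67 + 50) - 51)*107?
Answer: -7276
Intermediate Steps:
((-67 + 50) - 51)*107 = (-17 - 51)*107 = -68*107 = -7276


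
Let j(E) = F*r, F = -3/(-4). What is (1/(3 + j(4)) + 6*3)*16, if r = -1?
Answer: 2656/9 ≈ 295.11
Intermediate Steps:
F = ¾ (F = -3*(-¼) = ¾ ≈ 0.75000)
j(E) = -¾ (j(E) = (¾)*(-1) = -¾)
(1/(3 + j(4)) + 6*3)*16 = (1/(3 - ¾) + 6*3)*16 = (1/(9/4) + 18)*16 = (4/9 + 18)*16 = (166/9)*16 = 2656/9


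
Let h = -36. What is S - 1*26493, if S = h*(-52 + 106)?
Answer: -28437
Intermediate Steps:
S = -1944 (S = -36*(-52 + 106) = -36*54 = -1944)
S - 1*26493 = -1944 - 1*26493 = -1944 - 26493 = -28437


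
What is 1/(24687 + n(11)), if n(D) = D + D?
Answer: 1/24709 ≈ 4.0471e-5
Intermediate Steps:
n(D) = 2*D
1/(24687 + n(11)) = 1/(24687 + 2*11) = 1/(24687 + 22) = 1/24709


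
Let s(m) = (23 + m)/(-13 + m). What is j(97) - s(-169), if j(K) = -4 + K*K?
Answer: 855782/91 ≈ 9404.2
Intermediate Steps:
s(m) = (23 + m)/(-13 + m)
j(K) = -4 + K**2
j(97) - s(-169) = (-4 + 97**2) - (23 - 169)/(-13 - 169) = (-4 + 9409) - (-146)/(-182) = 9405 - (-1)*(-146)/182 = 9405 - 1*73/91 = 9405 - 73/91 = 855782/91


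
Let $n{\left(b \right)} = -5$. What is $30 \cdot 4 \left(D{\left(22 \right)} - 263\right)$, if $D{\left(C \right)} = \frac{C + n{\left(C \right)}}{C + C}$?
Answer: $- \frac{346650}{11} \approx -31514.0$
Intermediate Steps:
$D{\left(C \right)} = \frac{-5 + C}{2 C}$ ($D{\left(C \right)} = \frac{C - 5}{C + C} = \frac{-5 + C}{2 C}$)
$30 \cdot 4 \left(D{\left(22 \right)} - 263\right) = 30 \cdot 4 \left(\frac{-5 + 22}{2 \cdot 22} - 263\right) = 120 \left(\frac{1}{2} \cdot \frac{1}{22} \cdot 17 - 263\right) = 120 \left(\frac{17}{44} - 263\right) = 120 \left(- \frac{11555}{44}\right) = - \frac{346650}{11}$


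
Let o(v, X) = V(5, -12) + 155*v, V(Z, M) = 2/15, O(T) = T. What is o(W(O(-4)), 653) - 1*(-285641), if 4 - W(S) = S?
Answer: 4303217/15 ≈ 2.8688e+5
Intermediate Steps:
W(S) = 4 - S
V(Z, M) = 2/15 (V(Z, M) = 2*(1/15) = 2/15)
o(v, X) = 2/15 + 155*v
o(W(O(-4)), 653) - 1*(-285641) = (2/15 + 155*(4 - 1*(-4))) - 1*(-285641) = (2/15 + 155*(4 + 4)) + 285641 = (2/15 + 155*8) + 285641 = (2/15 + 1240) + 285641 = 18602/15 + 285641 = 4303217/15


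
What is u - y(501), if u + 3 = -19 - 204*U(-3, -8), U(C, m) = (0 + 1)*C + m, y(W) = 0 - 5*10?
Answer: 2272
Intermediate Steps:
y(W) = -50 (y(W) = 0 - 50 = -50)
U(C, m) = C + m (U(C, m) = 1*C + m = C + m)
u = 2222 (u = -3 + (-19 - 204*(-3 - 8)) = -3 + (-19 - 204*(-11)) = -3 + (-19 + 2244) = -3 + 2225 = 2222)
u - y(501) = 2222 - 1*(-50) = 2222 + 50 = 2272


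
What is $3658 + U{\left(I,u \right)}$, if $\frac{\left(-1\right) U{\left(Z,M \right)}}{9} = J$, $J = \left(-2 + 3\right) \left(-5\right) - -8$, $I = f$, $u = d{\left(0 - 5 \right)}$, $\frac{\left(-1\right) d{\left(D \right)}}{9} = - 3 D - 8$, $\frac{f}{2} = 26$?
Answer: $3631$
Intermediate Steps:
$f = 52$ ($f = 2 \cdot 26 = 52$)
$d{\left(D \right)} = 72 + 27 D$ ($d{\left(D \right)} = - 9 \left(- 3 D - 8\right) = - 9 \left(-8 - 3 D\right) = 72 + 27 D$)
$u = -63$ ($u = 72 + 27 \left(0 - 5\right) = 72 + 27 \left(-5\right) = 72 - 135 = -63$)
$I = 52$
$J = 3$ ($J = 1 \left(-5\right) + 8 = -5 + 8 = 3$)
$U{\left(Z,M \right)} = -27$ ($U{\left(Z,M \right)} = \left(-9\right) 3 = -27$)
$3658 + U{\left(I,u \right)} = 3658 - 27 = 3631$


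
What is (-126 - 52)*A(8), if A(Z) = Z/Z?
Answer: -178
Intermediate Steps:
A(Z) = 1
(-126 - 52)*A(8) = (-126 - 52)*1 = -178*1 = -178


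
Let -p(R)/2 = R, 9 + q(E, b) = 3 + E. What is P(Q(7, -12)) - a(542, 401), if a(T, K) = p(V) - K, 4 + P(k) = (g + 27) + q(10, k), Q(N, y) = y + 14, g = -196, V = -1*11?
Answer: 210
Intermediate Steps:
V = -11
q(E, b) = -6 + E (q(E, b) = -9 + (3 + E) = -6 + E)
Q(N, y) = 14 + y
p(R) = -2*R
P(k) = -169 (P(k) = -4 + ((-196 + 27) + (-6 + 10)) = -4 + (-169 + 4) = -4 - 165 = -169)
a(T, K) = 22 - K (a(T, K) = -2*(-11) - K = 22 - K)
P(Q(7, -12)) - a(542, 401) = -169 - (22 - 1*401) = -169 - (22 - 401) = -169 - 1*(-379) = -169 + 379 = 210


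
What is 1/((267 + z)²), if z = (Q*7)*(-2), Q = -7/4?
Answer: 4/339889 ≈ 1.1769e-5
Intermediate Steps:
Q = -7/4 (Q = -7*¼ = -7/4 ≈ -1.7500)
z = 49/2 (z = -7/4*7*(-2) = -49/4*(-2) = 49/2 ≈ 24.500)
1/((267 + z)²) = 1/((267 + 49/2)²) = 1/((583/2)²) = 1/(339889/4) = 4/339889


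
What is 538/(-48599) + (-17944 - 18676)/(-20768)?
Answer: 442130549/252326008 ≈ 1.7522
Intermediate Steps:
538/(-48599) + (-17944 - 18676)/(-20768) = 538*(-1/48599) - 36620*(-1/20768) = -538/48599 + 9155/5192 = 442130549/252326008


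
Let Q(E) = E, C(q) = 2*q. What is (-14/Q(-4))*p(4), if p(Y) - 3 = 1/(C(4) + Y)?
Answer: 259/24 ≈ 10.792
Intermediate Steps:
p(Y) = 3 + 1/(8 + Y) (p(Y) = 3 + 1/(2*4 + Y) = 3 + 1/(8 + Y))
(-14/Q(-4))*p(4) = (-14/(-4))*((25 + 3*4)/(8 + 4)) = (-14*(-¼))*((25 + 12)/12) = 7*((1/12)*37)/2 = (7/2)*(37/12) = 259/24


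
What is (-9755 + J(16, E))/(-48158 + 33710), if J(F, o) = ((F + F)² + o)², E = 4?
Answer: -1047029/14448 ≈ -72.469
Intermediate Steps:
J(F, o) = (o + 4*F²)² (J(F, o) = ((2*F)² + o)² = (4*F² + o)² = (o + 4*F²)²)
(-9755 + J(16, E))/(-48158 + 33710) = (-9755 + (4 + 4*16²)²)/(-48158 + 33710) = (-9755 + (4 + 4*256)²)/(-14448) = (-9755 + (4 + 1024)²)*(-1/14448) = (-9755 + 1028²)*(-1/14448) = (-9755 + 1056784)*(-1/14448) = 1047029*(-1/14448) = -1047029/14448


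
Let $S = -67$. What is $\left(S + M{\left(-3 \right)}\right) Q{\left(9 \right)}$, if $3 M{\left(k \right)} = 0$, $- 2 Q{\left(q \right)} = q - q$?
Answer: $0$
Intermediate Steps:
$Q{\left(q \right)} = 0$ ($Q{\left(q \right)} = - \frac{q - q}{2} = \left(- \frac{1}{2}\right) 0 = 0$)
$M{\left(k \right)} = 0$ ($M{\left(k \right)} = \frac{1}{3} \cdot 0 = 0$)
$\left(S + M{\left(-3 \right)}\right) Q{\left(9 \right)} = \left(-67 + 0\right) 0 = \left(-67\right) 0 = 0$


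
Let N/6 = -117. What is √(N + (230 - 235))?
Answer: I*√707 ≈ 26.589*I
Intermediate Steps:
N = -702 (N = 6*(-117) = -702)
√(N + (230 - 235)) = √(-702 + (230 - 235)) = √(-702 - 5) = √(-707) = I*√707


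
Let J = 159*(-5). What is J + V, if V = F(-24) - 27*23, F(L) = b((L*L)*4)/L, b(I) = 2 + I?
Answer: -18145/12 ≈ -1512.1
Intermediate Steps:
F(L) = (2 + 4*L²)/L (F(L) = (2 + (L*L)*4)/L = (2 + L²*4)/L = (2 + 4*L²)/L)
J = -795
V = -8605/12 (V = (2/(-24) + 4*(-24)) - 27*23 = (2*(-1/24) - 96) - 621 = (-1/12 - 96) - 621 = -1153/12 - 621 = -8605/12 ≈ -717.08)
J + V = -795 - 8605/12 = -18145/12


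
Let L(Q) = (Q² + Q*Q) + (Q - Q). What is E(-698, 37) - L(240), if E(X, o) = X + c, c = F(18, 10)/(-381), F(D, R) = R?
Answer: -44157148/381 ≈ -1.1590e+5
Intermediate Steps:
c = -10/381 (c = 10/(-381) = 10*(-1/381) = -10/381 ≈ -0.026247)
E(X, o) = -10/381 + X (E(X, o) = X - 10/381 = -10/381 + X)
L(Q) = 2*Q² (L(Q) = (Q² + Q²) + 0 = 2*Q² + 0 = 2*Q²)
E(-698, 37) - L(240) = (-10/381 - 698) - 2*240² = -265948/381 - 2*57600 = -265948/381 - 1*115200 = -265948/381 - 115200 = -44157148/381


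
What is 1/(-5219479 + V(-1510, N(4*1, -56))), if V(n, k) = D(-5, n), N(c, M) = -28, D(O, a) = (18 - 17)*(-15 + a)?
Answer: -1/5221004 ≈ -1.9153e-7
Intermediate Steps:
D(O, a) = -15 + a (D(O, a) = 1*(-15 + a) = -15 + a)
V(n, k) = -15 + n
1/(-5219479 + V(-1510, N(4*1, -56))) = 1/(-5219479 + (-15 - 1510)) = 1/(-5219479 - 1525) = 1/(-5221004) = -1/5221004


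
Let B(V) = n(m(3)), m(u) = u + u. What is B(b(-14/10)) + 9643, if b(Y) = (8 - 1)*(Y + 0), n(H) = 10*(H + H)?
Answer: 9763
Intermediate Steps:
m(u) = 2*u
n(H) = 20*H (n(H) = 10*(2*H) = 20*H)
b(Y) = 7*Y
B(V) = 120 (B(V) = 20*(2*3) = 20*6 = 120)
B(b(-14/10)) + 9643 = 120 + 9643 = 9763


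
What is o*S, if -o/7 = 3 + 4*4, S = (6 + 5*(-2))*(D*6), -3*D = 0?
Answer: 0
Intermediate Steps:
D = 0 (D = -⅓*0 = 0)
S = 0 (S = (6 + 5*(-2))*(0*6) = (6 - 10)*0 = -4*0 = 0)
o = -133 (o = -7*(3 + 4*4) = -7*(3 + 16) = -7*19 = -133)
o*S = -133*0 = 0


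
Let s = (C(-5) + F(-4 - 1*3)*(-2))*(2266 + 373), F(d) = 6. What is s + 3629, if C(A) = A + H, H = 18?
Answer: 6268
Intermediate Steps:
C(A) = 18 + A (C(A) = A + 18 = 18 + A)
s = 2639 (s = ((18 - 5) + 6*(-2))*(2266 + 373) = (13 - 12)*2639 = 1*2639 = 2639)
s + 3629 = 2639 + 3629 = 6268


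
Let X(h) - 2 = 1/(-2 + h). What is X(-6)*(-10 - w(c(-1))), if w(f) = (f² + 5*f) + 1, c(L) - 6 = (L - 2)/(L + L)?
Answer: -6285/32 ≈ -196.41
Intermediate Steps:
c(L) = 6 + (-2 + L)/(2*L) (c(L) = 6 + (L - 2)/(L + L) = 6 + (-2 + L)/((2*L)) = 6 + (-2 + L)*(1/(2*L)) = 6 + (-2 + L)/(2*L))
w(f) = 1 + f² + 5*f
X(h) = 2 + 1/(-2 + h)
X(-6)*(-10 - w(c(-1))) = ((-3 + 2*(-6))/(-2 - 6))*(-10 - (1 + (13/2 - 1/(-1))² + 5*(13/2 - 1/(-1)))) = ((-3 - 12)/(-8))*(-10 - (1 + (13/2 - 1*(-1))² + 5*(13/2 - 1*(-1)))) = (-⅛*(-15))*(-10 - (1 + (13/2 + 1)² + 5*(13/2 + 1))) = 15*(-10 - (1 + (15/2)² + 5*(15/2)))/8 = 15*(-10 - (1 + 225/4 + 75/2))/8 = 15*(-10 - 1*379/4)/8 = 15*(-10 - 379/4)/8 = (15/8)*(-419/4) = -6285/32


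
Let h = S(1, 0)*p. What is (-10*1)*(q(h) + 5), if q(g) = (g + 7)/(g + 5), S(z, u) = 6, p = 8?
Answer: -3200/53 ≈ -60.377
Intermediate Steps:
h = 48 (h = 6*8 = 48)
q(g) = (7 + g)/(5 + g)
(-10*1)*(q(h) + 5) = (-10*1)*((7 + 48)/(5 + 48) + 5) = -10*(55/53 + 5) = -10*320/53 = -3200/53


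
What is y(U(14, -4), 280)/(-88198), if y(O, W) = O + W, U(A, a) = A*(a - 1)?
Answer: -105/44099 ≈ -0.0023810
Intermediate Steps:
U(A, a) = A*(-1 + a)
y(U(14, -4), 280)/(-88198) = (14*(-1 - 4) + 280)/(-88198) = (14*(-5) + 280)*(-1/88198) = (-70 + 280)*(-1/88198) = 210*(-1/88198) = -105/44099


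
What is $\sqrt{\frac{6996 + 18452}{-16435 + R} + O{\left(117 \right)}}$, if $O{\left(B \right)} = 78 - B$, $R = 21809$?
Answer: $\frac{i \sqrt{247389403}}{2687} \approx 5.8536 i$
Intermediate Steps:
$\sqrt{\frac{6996 + 18452}{-16435 + R} + O{\left(117 \right)}} = \sqrt{\frac{6996 + 18452}{-16435 + 21809} + \left(78 - 117\right)} = \sqrt{\frac{25448}{5374} + \left(78 - 117\right)} = \sqrt{25448 \cdot \frac{1}{5374} - 39} = \sqrt{\frac{12724}{2687} - 39} = \sqrt{- \frac{92069}{2687}} = \frac{i \sqrt{247389403}}{2687}$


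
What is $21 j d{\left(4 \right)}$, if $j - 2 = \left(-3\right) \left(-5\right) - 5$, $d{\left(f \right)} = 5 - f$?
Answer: $252$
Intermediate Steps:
$j = 12$ ($j = 2 - -10 = 2 + \left(15 - 5\right) = 2 + 10 = 12$)
$21 j d{\left(4 \right)} = 21 \cdot 12 \left(5 - 4\right) = 252 \left(5 - 4\right) = 252 \cdot 1 = 252$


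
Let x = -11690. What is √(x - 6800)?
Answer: 43*I*√10 ≈ 135.98*I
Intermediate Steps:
√(x - 6800) = √(-11690 - 6800) = √(-18490) = 43*I*√10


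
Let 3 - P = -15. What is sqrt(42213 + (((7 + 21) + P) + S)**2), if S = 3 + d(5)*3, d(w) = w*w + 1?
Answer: sqrt(58342) ≈ 241.54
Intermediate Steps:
P = 18 (P = 3 - 1*(-15) = 3 + 15 = 18)
d(w) = 1 + w**2 (d(w) = w**2 + 1 = 1 + w**2)
S = 81 (S = 3 + (1 + 5**2)*3 = 3 + (1 + 25)*3 = 3 + 26*3 = 3 + 78 = 81)
sqrt(42213 + (((7 + 21) + P) + S)**2) = sqrt(42213 + (((7 + 21) + 18) + 81)**2) = sqrt(42213 + ((28 + 18) + 81)**2) = sqrt(42213 + (46 + 81)**2) = sqrt(42213 + 127**2) = sqrt(42213 + 16129) = sqrt(58342)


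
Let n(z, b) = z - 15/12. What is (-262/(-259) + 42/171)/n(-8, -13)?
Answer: -74240/546231 ≈ -0.13591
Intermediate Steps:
n(z, b) = -5/4 + z (n(z, b) = z - 15/12 = z - 1*5/4 = z - 5/4 = -5/4 + z)
(-262/(-259) + 42/171)/n(-8, -13) = (-262/(-259) + 42/171)/(-5/4 - 8) = (-262*(-1/259) + 42*(1/171))/(-37/4) = (262/259 + 14/57)*(-4/37) = (18560/14763)*(-4/37) = -74240/546231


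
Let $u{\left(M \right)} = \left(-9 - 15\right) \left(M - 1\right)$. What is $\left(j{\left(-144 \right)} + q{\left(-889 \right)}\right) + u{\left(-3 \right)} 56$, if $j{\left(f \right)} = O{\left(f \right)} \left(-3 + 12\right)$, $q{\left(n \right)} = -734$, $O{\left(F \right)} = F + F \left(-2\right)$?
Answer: $5938$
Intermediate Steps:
$u{\left(M \right)} = 24 - 24 M$ ($u{\left(M \right)} = - 24 \left(-1 + M\right) = 24 - 24 M$)
$O{\left(F \right)} = - F$ ($O{\left(F \right)} = F - 2 F = - F$)
$j{\left(f \right)} = - 9 f$ ($j{\left(f \right)} = - f \left(-3 + 12\right) = - f 9 = - 9 f$)
$\left(j{\left(-144 \right)} + q{\left(-889 \right)}\right) + u{\left(-3 \right)} 56 = \left(\left(-9\right) \left(-144\right) - 734\right) + \left(24 - -72\right) 56 = \left(1296 - 734\right) + \left(24 + 72\right) 56 = 562 + 96 \cdot 56 = 562 + 5376 = 5938$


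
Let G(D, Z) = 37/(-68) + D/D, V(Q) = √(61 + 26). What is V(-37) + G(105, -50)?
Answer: 31/68 + √87 ≈ 9.7833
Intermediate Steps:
V(Q) = √87
G(D, Z) = 31/68 (G(D, Z) = 37*(-1/68) + 1 = -37/68 + 1 = 31/68)
V(-37) + G(105, -50) = √87 + 31/68 = 31/68 + √87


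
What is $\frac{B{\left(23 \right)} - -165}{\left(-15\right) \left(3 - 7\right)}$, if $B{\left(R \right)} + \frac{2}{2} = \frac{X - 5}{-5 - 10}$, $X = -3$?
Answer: $\frac{617}{225} \approx 2.7422$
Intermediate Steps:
$B{\left(R \right)} = - \frac{7}{15}$ ($B{\left(R \right)} = -1 + \frac{-3 - 5}{-5 - 10} = -1 - \frac{8}{-15} = -1 - - \frac{8}{15} = -1 + \frac{8}{15} = - \frac{7}{15}$)
$\frac{B{\left(23 \right)} - -165}{\left(-15\right) \left(3 - 7\right)} = \frac{- \frac{7}{15} - -165}{\left(-15\right) \left(3 - 7\right)} = \frac{- \frac{7}{15} + 165}{\left(-15\right) \left(-4\right)} = \frac{2468}{15 \cdot 60} = \frac{2468}{15} \cdot \frac{1}{60} = \frac{617}{225}$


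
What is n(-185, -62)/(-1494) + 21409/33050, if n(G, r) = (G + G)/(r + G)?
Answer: 3944038931/6098022450 ≈ 0.64677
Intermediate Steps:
n(G, r) = 2*G/(G + r) (n(G, r) = (2*G)/(G + r) = 2*G/(G + r))
n(-185, -62)/(-1494) + 21409/33050 = (2*(-185)/(-185 - 62))/(-1494) + 21409/33050 = (2*(-185)/(-247))*(-1/1494) + 21409*(1/33050) = (2*(-185)*(-1/247))*(-1/1494) + 21409/33050 = (370/247)*(-1/1494) + 21409/33050 = -185/184509 + 21409/33050 = 3944038931/6098022450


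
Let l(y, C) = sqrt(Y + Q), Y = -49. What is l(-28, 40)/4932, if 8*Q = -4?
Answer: I*sqrt(22)/3288 ≈ 0.0014265*I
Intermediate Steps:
Q = -1/2 (Q = (1/8)*(-4) = -1/2 ≈ -0.50000)
l(y, C) = 3*I*sqrt(22)/2 (l(y, C) = sqrt(-49 - 1/2) = sqrt(-99/2) = 3*I*sqrt(22)/2)
l(-28, 40)/4932 = (3*I*sqrt(22)/2)/4932 = (3*I*sqrt(22)/2)*(1/4932) = I*sqrt(22)/3288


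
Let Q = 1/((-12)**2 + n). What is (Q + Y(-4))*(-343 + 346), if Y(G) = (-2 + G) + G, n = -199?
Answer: -1653/55 ≈ -30.055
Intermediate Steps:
Y(G) = -2 + 2*G
Q = -1/55 (Q = 1/((-12)**2 - 199) = 1/(144 - 199) = 1/(-55) = -1/55 ≈ -0.018182)
(Q + Y(-4))*(-343 + 346) = (-1/55 + (-2 + 2*(-4)))*(-343 + 346) = (-1/55 + (-2 - 8))*3 = (-1/55 - 10)*3 = -551/55*3 = -1653/55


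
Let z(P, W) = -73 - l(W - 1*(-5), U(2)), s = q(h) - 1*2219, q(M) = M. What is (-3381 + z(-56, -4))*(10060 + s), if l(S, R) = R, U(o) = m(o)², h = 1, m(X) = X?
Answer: -27117636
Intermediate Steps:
U(o) = o²
s = -2218 (s = 1 - 1*2219 = 1 - 2219 = -2218)
z(P, W) = -77 (z(P, W) = -73 - 1*2² = -73 - 1*4 = -73 - 4 = -77)
(-3381 + z(-56, -4))*(10060 + s) = (-3381 - 77)*(10060 - 2218) = -3458*7842 = -27117636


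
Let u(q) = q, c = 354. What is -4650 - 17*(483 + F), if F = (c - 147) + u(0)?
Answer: -16380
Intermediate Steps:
F = 207 (F = (354 - 147) + 0 = 207 + 0 = 207)
-4650 - 17*(483 + F) = -4650 - 17*(483 + 207) = -4650 - 17*690 = -4650 - 11730 = -16380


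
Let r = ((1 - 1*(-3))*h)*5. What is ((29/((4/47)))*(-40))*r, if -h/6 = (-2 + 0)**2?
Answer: 6542400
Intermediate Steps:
h = -24 (h = -6*(-2 + 0)**2 = -6*(-2)**2 = -6*4 = -24)
r = -480 (r = ((1 - 1*(-3))*(-24))*5 = ((1 + 3)*(-24))*5 = (4*(-24))*5 = -96*5 = -480)
((29/((4/47)))*(-40))*r = ((29/((4/47)))*(-40))*(-480) = ((29/((4*(1/47))))*(-40))*(-480) = ((29/(4/47))*(-40))*(-480) = ((29*(47/4))*(-40))*(-480) = ((1363/4)*(-40))*(-480) = -13630*(-480) = 6542400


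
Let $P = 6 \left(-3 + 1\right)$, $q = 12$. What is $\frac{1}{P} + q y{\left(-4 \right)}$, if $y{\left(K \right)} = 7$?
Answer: $\frac{1007}{12} \approx 83.917$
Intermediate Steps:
$P = -12$ ($P = 6 \left(-2\right) = -12$)
$\frac{1}{P} + q y{\left(-4 \right)} = \frac{1}{-12} + 12 \cdot 7 = - \frac{1}{12} + 84 = \frac{1007}{12}$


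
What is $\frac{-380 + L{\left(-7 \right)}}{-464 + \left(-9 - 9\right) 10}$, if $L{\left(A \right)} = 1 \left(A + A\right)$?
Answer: $\frac{197}{322} \approx 0.6118$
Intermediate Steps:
$L{\left(A \right)} = 2 A$ ($L{\left(A \right)} = 1 \cdot 2 A = 2 A$)
$\frac{-380 + L{\left(-7 \right)}}{-464 + \left(-9 - 9\right) 10} = \frac{-380 + 2 \left(-7\right)}{-464 + \left(-9 - 9\right) 10} = \frac{-380 - 14}{-464 - 180} = - \frac{394}{-464 - 180} = - \frac{394}{-644} = \left(-394\right) \left(- \frac{1}{644}\right) = \frac{197}{322}$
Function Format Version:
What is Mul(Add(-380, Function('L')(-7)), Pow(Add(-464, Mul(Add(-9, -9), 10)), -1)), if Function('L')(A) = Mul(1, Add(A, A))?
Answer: Rational(197, 322) ≈ 0.61180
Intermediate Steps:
Function('L')(A) = Mul(2, A) (Function('L')(A) = Mul(1, Mul(2, A)) = Mul(2, A))
Mul(Add(-380, Function('L')(-7)), Pow(Add(-464, Mul(Add(-9, -9), 10)), -1)) = Mul(Add(-380, Mul(2, -7)), Pow(Add(-464, Mul(Add(-9, -9), 10)), -1)) = Mul(Add(-380, -14), Pow(Add(-464, Mul(-18, 10)), -1)) = Mul(-394, Pow(Add(-464, -180), -1)) = Mul(-394, Pow(-644, -1)) = Mul(-394, Rational(-1, 644)) = Rational(197, 322)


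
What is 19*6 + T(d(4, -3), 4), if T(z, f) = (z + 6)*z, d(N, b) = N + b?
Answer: 121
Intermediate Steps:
T(z, f) = z*(6 + z) (T(z, f) = (6 + z)*z = z*(6 + z))
19*6 + T(d(4, -3), 4) = 19*6 + (4 - 3)*(6 + (4 - 3)) = 114 + 1*(6 + 1) = 114 + 1*7 = 114 + 7 = 121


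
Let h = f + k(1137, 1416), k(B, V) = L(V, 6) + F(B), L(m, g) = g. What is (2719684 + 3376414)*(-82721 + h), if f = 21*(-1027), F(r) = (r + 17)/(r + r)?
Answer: -722802495141586/1137 ≈ -6.3571e+11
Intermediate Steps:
F(r) = (17 + r)/(2*r) (F(r) = (17 + r)/((2*r)) = (17 + r)*(1/(2*r)) = (17 + r)/(2*r))
f = -21567
k(B, V) = 6 + (17 + B)/(2*B)
h = -24514280/1137 (h = -21567 + (½)*(17 + 13*1137)/1137 = -21567 + (½)*(1/1137)*(17 + 14781) = -21567 + (½)*(1/1137)*14798 = -21567 + 7399/1137 = -24514280/1137 ≈ -21561.)
(2719684 + 3376414)*(-82721 + h) = (2719684 + 3376414)*(-82721 - 24514280/1137) = 6096098*(-118568057/1137) = -722802495141586/1137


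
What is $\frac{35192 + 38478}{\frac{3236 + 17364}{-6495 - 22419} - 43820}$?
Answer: $- \frac{106504719}{63351604} \approx -1.6812$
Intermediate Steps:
$\frac{35192 + 38478}{\frac{3236 + 17364}{-6495 - 22419} - 43820} = \frac{73670}{\frac{20600}{-28914} - 43820} = \frac{73670}{20600 \left(- \frac{1}{28914}\right) - 43820} = \frac{73670}{- \frac{10300}{14457} - 43820} = \frac{73670}{- \frac{633516040}{14457}} = 73670 \left(- \frac{14457}{633516040}\right) = - \frac{106504719}{63351604}$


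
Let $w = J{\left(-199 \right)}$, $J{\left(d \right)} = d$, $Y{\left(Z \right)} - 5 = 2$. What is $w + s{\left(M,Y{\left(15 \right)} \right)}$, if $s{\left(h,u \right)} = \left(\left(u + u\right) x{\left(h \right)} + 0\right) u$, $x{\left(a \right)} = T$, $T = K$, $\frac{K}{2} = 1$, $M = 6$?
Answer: $-3$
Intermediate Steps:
$Y{\left(Z \right)} = 7$ ($Y{\left(Z \right)} = 5 + 2 = 7$)
$w = -199$
$K = 2$ ($K = 2 \cdot 1 = 2$)
$T = 2$
$x{\left(a \right)} = 2$
$s{\left(h,u \right)} = 4 u^{2}$ ($s{\left(h,u \right)} = \left(\left(u + u\right) 2 + 0\right) u = \left(2 u 2 + 0\right) u = \left(4 u + 0\right) u = 4 u u = 4 u^{2}$)
$w + s{\left(M,Y{\left(15 \right)} \right)} = -199 + 4 \cdot 7^{2} = -199 + 4 \cdot 49 = -199 + 196 = -3$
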